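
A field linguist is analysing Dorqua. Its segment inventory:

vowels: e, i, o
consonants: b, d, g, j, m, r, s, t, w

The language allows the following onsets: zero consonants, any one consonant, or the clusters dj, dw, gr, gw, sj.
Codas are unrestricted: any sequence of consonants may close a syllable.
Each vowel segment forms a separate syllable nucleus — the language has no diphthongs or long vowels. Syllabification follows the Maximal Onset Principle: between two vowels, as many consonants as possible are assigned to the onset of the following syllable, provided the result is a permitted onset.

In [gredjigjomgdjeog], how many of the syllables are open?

2

Vowels present: e, i, o, e, o; each is a nucleus, giving 5 syllables.
/e…i/ gap (V1→V2): /dj/ is a licit onset in full, so it all attaches to the next syllable.
/i…o/ gap (V2→V3): /gj/; trying suffixes from longest down, /j/ is the first permitted one, so coda /g/ | onset /j/.
/o…e/ gap (V3→V4): /mgdj/ — longest licit onset from the right is /dj/, leaving /mg/ as coda.
/e…o/ gap (V4→V5): no consonants, so the boundary falls immediately after /e/.
So the parse is gre.djig.jomg.dje.og.
Classifying each syllable: /gre/ (open), /djig/ (closed), /jomg/ (closed), /dje/ (open), /og/ (closed).
Open syllables: 2.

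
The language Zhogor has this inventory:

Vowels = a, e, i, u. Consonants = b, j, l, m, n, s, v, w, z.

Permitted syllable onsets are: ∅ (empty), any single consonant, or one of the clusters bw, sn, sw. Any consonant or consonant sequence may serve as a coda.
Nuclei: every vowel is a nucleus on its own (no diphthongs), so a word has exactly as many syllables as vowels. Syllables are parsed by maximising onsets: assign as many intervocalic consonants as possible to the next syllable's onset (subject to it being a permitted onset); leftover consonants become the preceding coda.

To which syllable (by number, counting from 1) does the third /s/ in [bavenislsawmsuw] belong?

5

The vowels are a, e, i, a, u — 5 nuclei, so 5 syllables.
V1 /a/ – V2 /e/: /v/ is a single consonant, so it becomes the next onset.
V2 /e/ – V3 /i/: /n/ → onset of the next syllable (single consonants are always licit onsets).
V3 /i/ – V4 /a/: /sls/ — longest licit onset from the right is /s/, leaving /sl/ as coda.
V4 /a/ – V5 /u/: /wms/ — longest licit onset from the right is /s/, leaving /wm/ as coda.
So the parse is ba.ve.nisl.sawm.suw.
The third /s/ is in the onset of syllable 5 (/suw/).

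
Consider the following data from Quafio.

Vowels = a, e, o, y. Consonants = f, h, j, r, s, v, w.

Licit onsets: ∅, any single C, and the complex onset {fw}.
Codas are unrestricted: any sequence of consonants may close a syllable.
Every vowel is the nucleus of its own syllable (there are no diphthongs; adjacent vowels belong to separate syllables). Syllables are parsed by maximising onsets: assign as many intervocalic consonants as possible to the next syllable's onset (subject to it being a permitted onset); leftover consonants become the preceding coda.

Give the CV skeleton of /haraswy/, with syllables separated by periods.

The vowels are a, a, y — 3 nuclei, so 3 syllables.
σ1/σ2 boundary: /r/ is a single consonant, so it becomes the next onset.
σ2/σ3 boundary: /sw/; trying suffixes from longest down, /w/ is the first permitted one, so coda /s/ | onset /w/.
Syllabification: ha.ras.wy.
Mapping each syllable to C/V: /ha/ → CV, /ras/ → CVC, /wy/ → CV.

CV.CVC.CV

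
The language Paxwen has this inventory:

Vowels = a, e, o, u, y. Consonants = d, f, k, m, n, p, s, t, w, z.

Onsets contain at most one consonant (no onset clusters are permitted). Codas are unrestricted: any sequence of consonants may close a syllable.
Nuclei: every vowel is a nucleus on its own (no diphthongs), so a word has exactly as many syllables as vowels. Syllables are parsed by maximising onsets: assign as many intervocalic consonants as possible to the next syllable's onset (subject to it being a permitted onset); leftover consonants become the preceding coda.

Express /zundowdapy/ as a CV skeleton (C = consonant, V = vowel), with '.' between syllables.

CVC.CVC.CV.CV

Nuclei (vowels): u, o, a, y → 4 syllables.
Between /u/ (V1) and /o/ (V2): /nd/; trying suffixes from longest down, /d/ is the first permitted one, so coda /n/ | onset /d/.
Between /o/ (V2) and /a/ (V3): /wd/ — longest licit onset from the right is /d/, leaving /w/ as coda.
Between /a/ (V3) and /y/ (V4): /p/ → onset of the next syllable (single consonants are always licit onsets).
Syllabification: zun.dow.da.py.
Mapping each syllable to C/V: /zun/ → CVC, /dow/ → CVC, /da/ → CV, /py/ → CV.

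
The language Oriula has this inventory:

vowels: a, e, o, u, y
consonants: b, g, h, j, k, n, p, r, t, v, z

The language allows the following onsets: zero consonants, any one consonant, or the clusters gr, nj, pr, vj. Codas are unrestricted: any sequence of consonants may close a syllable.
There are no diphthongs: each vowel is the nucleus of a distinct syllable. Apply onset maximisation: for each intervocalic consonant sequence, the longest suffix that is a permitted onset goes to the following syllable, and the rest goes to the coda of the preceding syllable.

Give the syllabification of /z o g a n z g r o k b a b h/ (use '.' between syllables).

zo.ganz.grok.babh

Nuclei (vowels): o, a, o, a → 4 syllables.
σ1/σ2 boundary: just /g/ — single C goes to the following onset.
σ2/σ3 boundary: cluster /nzgr/ — the longest permitted-onset suffix is /gr/; onset = /gr/, preceding coda = /nz/.
σ3/σ4 boundary: /kb/ — longest licit onset from the right is /b/, leaving /k/ as coda.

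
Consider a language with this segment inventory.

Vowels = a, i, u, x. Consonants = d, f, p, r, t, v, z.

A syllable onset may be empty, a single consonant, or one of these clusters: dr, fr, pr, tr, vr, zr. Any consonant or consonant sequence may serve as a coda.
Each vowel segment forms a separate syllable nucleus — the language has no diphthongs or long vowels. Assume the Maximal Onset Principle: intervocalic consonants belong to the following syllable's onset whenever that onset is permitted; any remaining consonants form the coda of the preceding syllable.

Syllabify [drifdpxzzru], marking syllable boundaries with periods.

drifd.pxz.zru

Nuclei (vowels): i, x, u → 3 syllables.
σ1/σ2 boundary: /fdp/ splits as /fd/ + /p/ (/p/ is the longest suffix that is a licit onset).
σ2/σ3 boundary: /zzr/; trying suffixes from longest down, /zr/ is the first permitted one, so coda /z/ | onset /zr/.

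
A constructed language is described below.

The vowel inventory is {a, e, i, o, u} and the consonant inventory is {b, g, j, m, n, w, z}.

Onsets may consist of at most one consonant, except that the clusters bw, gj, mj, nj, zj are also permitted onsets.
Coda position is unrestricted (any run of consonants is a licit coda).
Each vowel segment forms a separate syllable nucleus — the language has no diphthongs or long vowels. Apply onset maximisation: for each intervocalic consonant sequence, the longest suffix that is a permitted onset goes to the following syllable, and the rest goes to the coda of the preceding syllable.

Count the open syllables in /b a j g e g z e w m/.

The vowels are a, e, e — 3 nuclei, so 3 syllables.
Between /a/ (V1) and /e/ (V2): cluster /jg/ — the longest permitted-onset suffix is /g/; onset = /g/, preceding coda = /j/.
Between /e/ (V2) and /e/ (V3): /gz/ — longest licit onset from the right is /z/, leaving /g/ as coda.
Result: baj.geg.zewm.
Classifying each syllable: /baj/ (closed), /geg/ (closed), /zewm/ (closed).
Open syllables: 0.

0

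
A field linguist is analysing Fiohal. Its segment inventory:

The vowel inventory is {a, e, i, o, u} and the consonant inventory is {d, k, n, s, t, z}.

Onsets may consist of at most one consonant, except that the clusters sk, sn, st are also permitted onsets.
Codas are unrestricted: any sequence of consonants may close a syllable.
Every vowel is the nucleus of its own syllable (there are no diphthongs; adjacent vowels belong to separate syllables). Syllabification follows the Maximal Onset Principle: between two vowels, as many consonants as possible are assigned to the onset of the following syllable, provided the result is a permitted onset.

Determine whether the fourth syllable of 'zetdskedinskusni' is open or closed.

Vowels present: e, e, i, u, i; each is a nucleus, giving 5 syllables.
Between /e/ (V1) and /e/ (V2): /tdsk/ — longest licit onset from the right is /sk/, leaving /td/ as coda.
Between /e/ (V2) and /i/ (V3): /d/ → onset of the next syllable (single consonants are always licit onsets).
Between /i/ (V3) and /u/ (V4): /nsk/ — longest licit onset from the right is /sk/, leaving /n/ as coda.
Between /u/ (V4) and /i/ (V5): cluster /sn/ — /sn/ is itself a permitted onset, so the whole cluster goes right; preceding coda = ∅.
Syllabification: zetd.ske.din.sku.sni.
Syllable 4 is /sku/; it ends in its nucleus with no coda, so it is open.

open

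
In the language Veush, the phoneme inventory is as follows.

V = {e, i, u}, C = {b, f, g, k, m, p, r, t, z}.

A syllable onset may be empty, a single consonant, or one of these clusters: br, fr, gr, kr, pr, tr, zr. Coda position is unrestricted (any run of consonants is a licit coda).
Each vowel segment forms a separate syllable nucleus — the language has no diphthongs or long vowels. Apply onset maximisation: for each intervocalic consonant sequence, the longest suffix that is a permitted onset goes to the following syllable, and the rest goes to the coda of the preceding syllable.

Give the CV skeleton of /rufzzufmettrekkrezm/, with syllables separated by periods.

CVCC.CVC.CVC.CCVC.CCVCC

The vowels are u, u, e, e, e — 5 nuclei, so 5 syllables.
σ1/σ2 boundary: /fzz/ splits as /fz/ + /z/ (/z/ is the longest suffix that is a licit onset).
σ2/σ3 boundary: /fm/; trying suffixes from longest down, /m/ is the first permitted one, so coda /f/ | onset /m/.
σ3/σ4 boundary: /ttr/ splits as /t/ + /tr/ (/tr/ is the longest suffix that is a licit onset).
σ4/σ5 boundary: /kkr/; trying suffixes from longest down, /kr/ is the first permitted one, so coda /k/ | onset /kr/.
Putting it together: rufz.zuf.met.trek.krezm.
Mapping each syllable to C/V: /rufz/ → CVCC, /zuf/ → CVC, /met/ → CVC, /trek/ → CCVC, /krezm/ → CCVCC.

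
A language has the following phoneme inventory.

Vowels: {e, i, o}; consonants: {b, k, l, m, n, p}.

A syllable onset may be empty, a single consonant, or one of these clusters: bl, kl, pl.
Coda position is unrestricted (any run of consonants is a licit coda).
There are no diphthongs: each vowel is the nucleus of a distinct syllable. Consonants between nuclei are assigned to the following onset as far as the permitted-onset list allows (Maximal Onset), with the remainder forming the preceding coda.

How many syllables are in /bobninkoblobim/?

5

The vowels are o, i, o, o, i — 5 nuclei, so 5 syllables.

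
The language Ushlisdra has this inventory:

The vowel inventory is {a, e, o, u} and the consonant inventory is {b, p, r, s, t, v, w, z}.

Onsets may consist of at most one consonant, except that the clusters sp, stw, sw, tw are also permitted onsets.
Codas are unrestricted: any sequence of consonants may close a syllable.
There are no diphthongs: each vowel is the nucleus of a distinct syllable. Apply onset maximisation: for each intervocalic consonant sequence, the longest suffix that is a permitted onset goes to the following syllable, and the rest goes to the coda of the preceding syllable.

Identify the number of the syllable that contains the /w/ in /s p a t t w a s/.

Nuclei (vowels): a, a → 2 syllables.
V1 /a/ – V2 /a/: /ttw/ — longest licit onset from the right is /tw/, leaving /t/ as coda.
So the parse is spat.twas.
The /w/ is in the onset of syllable 2 (/twas/).

2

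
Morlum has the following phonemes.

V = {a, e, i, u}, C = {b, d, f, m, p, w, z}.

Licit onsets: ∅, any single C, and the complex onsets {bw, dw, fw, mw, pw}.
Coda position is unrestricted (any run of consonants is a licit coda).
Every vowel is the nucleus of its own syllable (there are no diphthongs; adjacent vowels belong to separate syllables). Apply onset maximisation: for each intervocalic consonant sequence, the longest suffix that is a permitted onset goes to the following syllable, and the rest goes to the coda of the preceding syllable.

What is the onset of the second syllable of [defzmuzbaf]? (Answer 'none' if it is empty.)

m

The vowels are e, u, a — 3 nuclei, so 3 syllables.
V1 /e/ – V2 /u/: /fzm/ splits as /fz/ + /m/ (/m/ is the longest suffix that is a licit onset).
V2 /u/ – V3 /a/: /zb/ — longest licit onset from the right is /b/, leaving /z/ as coda.
Putting it together: defz.muz.baf.
Syllable 2 is /muz/: onset /m/, nucleus /u/, coda /z/.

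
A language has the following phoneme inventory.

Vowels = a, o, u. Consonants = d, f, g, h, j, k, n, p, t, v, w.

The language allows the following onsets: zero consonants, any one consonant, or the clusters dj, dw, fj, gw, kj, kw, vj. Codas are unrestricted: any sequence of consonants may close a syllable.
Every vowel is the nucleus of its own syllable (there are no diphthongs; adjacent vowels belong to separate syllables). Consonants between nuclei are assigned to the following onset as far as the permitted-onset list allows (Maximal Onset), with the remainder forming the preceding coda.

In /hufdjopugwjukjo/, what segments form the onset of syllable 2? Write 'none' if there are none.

dj

The vowels are u, o, u, u, o — 5 nuclei, so 5 syllables.
σ1/σ2 boundary: /fdj/ splits as /f/ + /dj/ (/dj/ is the longest suffix that is a licit onset).
σ2/σ3 boundary: /p/ is a single consonant, so it becomes the next onset.
σ3/σ4 boundary: cluster /gwj/ — the longest permitted-onset suffix is /j/; onset = /j/, preceding coda = /gw/.
σ4/σ5 boundary: cluster /kj/ — /kj/ is itself a permitted onset, so the whole cluster goes right; preceding coda = ∅.
Syllabification: huf.djo.pugw.ju.kjo.
Syllable 2 is /djo/: onset /dj/, nucleus /o/, coda ∅.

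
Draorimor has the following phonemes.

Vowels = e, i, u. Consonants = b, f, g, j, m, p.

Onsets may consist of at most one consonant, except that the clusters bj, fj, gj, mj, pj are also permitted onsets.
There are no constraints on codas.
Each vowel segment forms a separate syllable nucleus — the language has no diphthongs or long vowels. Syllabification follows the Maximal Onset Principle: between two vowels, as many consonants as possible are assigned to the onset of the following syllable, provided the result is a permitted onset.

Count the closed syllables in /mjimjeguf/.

Nuclei (vowels): i, e, u → 3 syllables.
Between /i/ (V1) and /e/ (V2): /mj/ is a licit onset in full, so it all attaches to the next syllable.
Between /e/ (V2) and /u/ (V3): /g/ → onset of the next syllable (single consonants are always licit onsets).
Putting it together: mji.mje.guf.
Classifying each syllable: /mji/ (open), /mje/ (open), /guf/ (closed).
Closed syllables: 1.

1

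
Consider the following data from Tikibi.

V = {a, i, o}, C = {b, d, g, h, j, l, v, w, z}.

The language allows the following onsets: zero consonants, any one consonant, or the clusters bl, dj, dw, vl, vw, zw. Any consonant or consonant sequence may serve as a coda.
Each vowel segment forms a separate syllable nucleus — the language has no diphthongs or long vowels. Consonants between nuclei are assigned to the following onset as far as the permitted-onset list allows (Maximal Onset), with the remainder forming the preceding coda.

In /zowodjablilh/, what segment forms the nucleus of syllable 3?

Vowels present: o, o, a, i; each is a nucleus, giving 4 syllables.
The third nucleus (vowel 3 from the left) is /a/.

a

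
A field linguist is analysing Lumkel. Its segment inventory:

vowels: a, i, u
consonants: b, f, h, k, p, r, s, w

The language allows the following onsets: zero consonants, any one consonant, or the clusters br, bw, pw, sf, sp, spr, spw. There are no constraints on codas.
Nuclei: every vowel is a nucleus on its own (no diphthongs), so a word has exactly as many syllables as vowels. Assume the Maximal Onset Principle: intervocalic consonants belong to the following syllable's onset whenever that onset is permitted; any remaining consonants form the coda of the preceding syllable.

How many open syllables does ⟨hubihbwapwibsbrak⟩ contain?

2

The vowels are u, i, a, i, a — 5 nuclei, so 5 syllables.
Between /u/ (V1) and /i/ (V2): /b/ → onset of the next syllable (single consonants are always licit onsets).
Between /i/ (V2) and /a/ (V3): /hbw/ splits as /h/ + /bw/ (/bw/ is the longest suffix that is a licit onset).
Between /a/ (V3) and /i/ (V4): /pw/ is a licit onset in full, so it all attaches to the next syllable.
Between /i/ (V4) and /a/ (V5): /bsbr/; trying suffixes from longest down, /br/ is the first permitted one, so coda /bs/ | onset /br/.
So the parse is hu.bih.bwa.pwibs.brak.
Classifying each syllable: /hu/ (open), /bih/ (closed), /bwa/ (open), /pwibs/ (closed), /brak/ (closed).
Open syllables: 2.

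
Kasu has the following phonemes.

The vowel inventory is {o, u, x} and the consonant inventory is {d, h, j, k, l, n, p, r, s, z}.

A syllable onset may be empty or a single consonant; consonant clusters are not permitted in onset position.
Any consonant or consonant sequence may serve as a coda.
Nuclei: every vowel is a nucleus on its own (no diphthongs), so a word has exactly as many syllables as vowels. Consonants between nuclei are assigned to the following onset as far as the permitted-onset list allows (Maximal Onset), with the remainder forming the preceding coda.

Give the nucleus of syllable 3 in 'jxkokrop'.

o

Vowels present: x, o, o; each is a nucleus, giving 3 syllables.
The third nucleus (vowel 3 from the left) is /o/.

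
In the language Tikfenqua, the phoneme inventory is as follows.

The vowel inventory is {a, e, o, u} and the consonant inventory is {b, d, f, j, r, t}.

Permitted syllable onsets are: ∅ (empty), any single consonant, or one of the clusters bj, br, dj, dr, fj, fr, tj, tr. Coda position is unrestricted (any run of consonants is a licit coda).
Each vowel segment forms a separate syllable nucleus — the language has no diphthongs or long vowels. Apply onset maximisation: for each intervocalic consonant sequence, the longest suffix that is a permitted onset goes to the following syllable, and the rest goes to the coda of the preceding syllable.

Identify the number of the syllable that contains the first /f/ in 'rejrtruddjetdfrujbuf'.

Vowels present: e, u, e, u, u; each is a nucleus, giving 5 syllables.
Between /e/ (V1) and /u/ (V2): cluster /jrtr/ — the longest permitted-onset suffix is /tr/; onset = /tr/, preceding coda = /jr/.
Between /u/ (V2) and /e/ (V3): cluster /ddj/ — the longest permitted-onset suffix is /dj/; onset = /dj/, preceding coda = /d/.
Between /e/ (V3) and /u/ (V4): /tdfr/ — longest licit onset from the right is /fr/, leaving /td/ as coda.
Between /u/ (V4) and /u/ (V5): cluster /jb/ — the longest permitted-onset suffix is /b/; onset = /b/, preceding coda = /j/.
So the parse is rejr.trud.djetd.fruj.buf.
The first /f/ is in the onset of syllable 4 (/fruj/).

4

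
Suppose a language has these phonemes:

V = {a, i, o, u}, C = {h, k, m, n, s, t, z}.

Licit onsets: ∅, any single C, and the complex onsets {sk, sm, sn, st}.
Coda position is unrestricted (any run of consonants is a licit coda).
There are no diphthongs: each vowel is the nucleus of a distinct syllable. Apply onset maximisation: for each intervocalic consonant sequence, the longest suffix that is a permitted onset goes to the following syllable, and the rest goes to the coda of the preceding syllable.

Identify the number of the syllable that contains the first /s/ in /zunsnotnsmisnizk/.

2

Nuclei (vowels): u, o, i, i → 4 syllables.
σ1/σ2 boundary: cluster /nsn/ — the longest permitted-onset suffix is /sn/; onset = /sn/, preceding coda = /n/.
σ2/σ3 boundary: cluster /tnsm/ — the longest permitted-onset suffix is /sm/; onset = /sm/, preceding coda = /tn/.
σ3/σ4 boundary: /sn/ is a licit onset in full, so it all attaches to the next syllable.
Result: zun.snotn.smi.snizk.
The first /s/ is in the onset of syllable 2 (/snotn/).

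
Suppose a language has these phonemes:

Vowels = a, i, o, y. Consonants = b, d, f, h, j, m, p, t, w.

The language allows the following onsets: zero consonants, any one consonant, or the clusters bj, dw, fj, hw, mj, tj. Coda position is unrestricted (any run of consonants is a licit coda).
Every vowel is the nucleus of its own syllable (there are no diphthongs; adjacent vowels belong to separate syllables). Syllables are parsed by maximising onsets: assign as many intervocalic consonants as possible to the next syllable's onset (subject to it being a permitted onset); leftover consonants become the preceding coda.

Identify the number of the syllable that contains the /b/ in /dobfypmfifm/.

1

Nuclei (vowels): o, y, i → 3 syllables.
V1 /o/ – V2 /y/: cluster /bf/ — the longest permitted-onset suffix is /f/; onset = /f/, preceding coda = /b/.
V2 /y/ – V3 /i/: /pmf/ — longest licit onset from the right is /f/, leaving /pm/ as coda.
Syllabification: dob.fypm.fifm.
The /b/ is in the coda of syllable 1 (/dob/).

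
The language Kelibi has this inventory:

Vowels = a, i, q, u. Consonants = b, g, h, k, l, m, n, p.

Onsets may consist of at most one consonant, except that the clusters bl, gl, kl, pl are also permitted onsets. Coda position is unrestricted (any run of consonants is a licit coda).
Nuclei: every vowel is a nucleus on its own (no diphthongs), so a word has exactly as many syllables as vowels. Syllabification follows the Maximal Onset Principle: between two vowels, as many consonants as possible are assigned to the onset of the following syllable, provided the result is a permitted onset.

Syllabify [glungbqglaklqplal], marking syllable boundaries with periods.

Nuclei (vowels): u, q, a, q, a → 5 syllables.
/u…q/ gap (V1→V2): /ngb/ splits as /ng/ + /b/ (/b/ is the longest suffix that is a licit onset).
/q…a/ gap (V2→V3): cluster /gl/ — /gl/ is itself a permitted onset, so the whole cluster goes right; preceding coda = ∅.
/a…q/ gap (V3→V4): cluster /kl/ — /kl/ is itself a permitted onset, so the whole cluster goes right; preceding coda = ∅.
/q…a/ gap (V4→V5): /pl/ is a licit onset in full, so it all attaches to the next syllable.

glung.bq.gla.klq.plal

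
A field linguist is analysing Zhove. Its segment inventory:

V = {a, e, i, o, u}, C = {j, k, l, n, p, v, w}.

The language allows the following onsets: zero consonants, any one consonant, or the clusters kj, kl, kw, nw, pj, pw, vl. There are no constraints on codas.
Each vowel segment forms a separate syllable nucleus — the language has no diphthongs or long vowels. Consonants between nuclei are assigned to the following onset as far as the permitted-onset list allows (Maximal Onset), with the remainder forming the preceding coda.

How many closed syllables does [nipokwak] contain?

1

The vowels are i, o, a — 3 nuclei, so 3 syllables.
σ1/σ2 boundary: just /p/ — single C goes to the following onset.
σ2/σ3 boundary: /kw/ — entire cluster is a permitted onset → onset /kw/, coda ∅.
Putting it together: ni.po.kwak.
Classifying each syllable: /ni/ (open), /po/ (open), /kwak/ (closed).
Closed syllables: 1.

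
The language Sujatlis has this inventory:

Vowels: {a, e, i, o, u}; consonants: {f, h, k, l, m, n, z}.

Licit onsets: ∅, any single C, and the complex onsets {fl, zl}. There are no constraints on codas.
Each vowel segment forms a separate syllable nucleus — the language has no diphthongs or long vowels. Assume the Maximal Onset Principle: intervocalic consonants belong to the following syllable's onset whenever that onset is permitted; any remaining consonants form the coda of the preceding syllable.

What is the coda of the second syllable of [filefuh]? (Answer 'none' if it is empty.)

none

Vowels present: i, e, u; each is a nucleus, giving 3 syllables.
/i…e/ gap (V1→V2): /l/ → onset of the next syllable (single consonants are always licit onsets).
/e…u/ gap (V2→V3): just /f/ — single C goes to the following onset.
Syllabification: fi.le.fuh.
Syllable 2 is /le/: onset /l/, nucleus /e/, coda ∅.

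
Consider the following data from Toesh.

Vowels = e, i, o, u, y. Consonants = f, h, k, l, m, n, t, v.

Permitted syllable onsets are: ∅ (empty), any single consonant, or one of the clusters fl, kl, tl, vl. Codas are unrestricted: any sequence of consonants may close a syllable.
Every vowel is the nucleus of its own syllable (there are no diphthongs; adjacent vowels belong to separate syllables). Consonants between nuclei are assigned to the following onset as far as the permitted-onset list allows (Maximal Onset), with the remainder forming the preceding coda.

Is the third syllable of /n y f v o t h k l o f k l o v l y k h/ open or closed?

Vowels present: y, o, o, o, y; each is a nucleus, giving 5 syllables.
σ1/σ2 boundary: cluster /fv/ — the longest permitted-onset suffix is /v/; onset = /v/, preceding coda = /f/.
σ2/σ3 boundary: /thkl/ — longest licit onset from the right is /kl/, leaving /th/ as coda.
σ3/σ4 boundary: /fkl/ — longest licit onset from the right is /kl/, leaving /f/ as coda.
σ4/σ5 boundary: /vl/ is a licit onset in full, so it all attaches to the next syllable.
Result: nyf.voth.klof.klo.vlykh.
Syllable 3 is /klof/ with coda /f/, so it is closed.

closed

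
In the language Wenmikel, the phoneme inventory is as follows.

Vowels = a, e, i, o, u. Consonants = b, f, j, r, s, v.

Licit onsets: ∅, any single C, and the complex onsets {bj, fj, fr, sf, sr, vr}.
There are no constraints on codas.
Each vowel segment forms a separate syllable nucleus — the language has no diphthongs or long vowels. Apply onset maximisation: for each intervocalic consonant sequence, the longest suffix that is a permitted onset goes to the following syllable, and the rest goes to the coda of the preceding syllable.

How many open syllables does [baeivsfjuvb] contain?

2

Vowels present: a, e, i, u; each is a nucleus, giving 4 syllables.
σ1/σ2 boundary: nothing intervenes; syllable break is V.V.
σ2/σ3 boundary: hiatus — the boundary sits between the two vowels.
σ3/σ4 boundary: cluster /vsfj/ — the longest permitted-onset suffix is /fj/; onset = /fj/, preceding coda = /vs/.
Syllabification: ba.e.ivs.fjuvb.
Classifying each syllable: /ba/ (open), /e/ (open), /ivs/ (closed), /fjuvb/ (closed).
Open syllables: 2.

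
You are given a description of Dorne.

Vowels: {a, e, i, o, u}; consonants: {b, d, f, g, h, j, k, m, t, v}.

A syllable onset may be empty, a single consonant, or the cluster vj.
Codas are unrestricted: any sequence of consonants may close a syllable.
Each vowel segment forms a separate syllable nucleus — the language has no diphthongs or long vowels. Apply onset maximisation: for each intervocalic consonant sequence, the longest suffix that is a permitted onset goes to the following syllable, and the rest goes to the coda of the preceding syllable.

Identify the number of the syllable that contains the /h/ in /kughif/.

2

Nuclei (vowels): u, i → 2 syllables.
/u…i/ gap (V1→V2): cluster /gh/ — the longest permitted-onset suffix is /h/; onset = /h/, preceding coda = /g/.
Result: kug.hif.
The /h/ is in the onset of syllable 2 (/hif/).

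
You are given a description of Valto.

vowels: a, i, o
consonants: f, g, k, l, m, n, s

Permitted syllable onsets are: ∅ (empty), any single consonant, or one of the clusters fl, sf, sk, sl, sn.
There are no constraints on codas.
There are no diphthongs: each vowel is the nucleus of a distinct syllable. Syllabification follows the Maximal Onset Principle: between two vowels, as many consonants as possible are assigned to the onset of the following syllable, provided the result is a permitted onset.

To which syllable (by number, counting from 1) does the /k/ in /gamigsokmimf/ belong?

3

Nuclei (vowels): a, i, o, i → 4 syllables.
Between /a/ (V1) and /i/ (V2): /m/ → onset of the next syllable (single consonants are always licit onsets).
Between /i/ (V2) and /o/ (V3): /gs/; trying suffixes from longest down, /s/ is the first permitted one, so coda /g/ | onset /s/.
Between /o/ (V3) and /i/ (V4): /km/ splits as /k/ + /m/ (/m/ is the longest suffix that is a licit onset).
Syllabification: ga.mig.sok.mimf.
The /k/ is in the coda of syllable 3 (/sok/).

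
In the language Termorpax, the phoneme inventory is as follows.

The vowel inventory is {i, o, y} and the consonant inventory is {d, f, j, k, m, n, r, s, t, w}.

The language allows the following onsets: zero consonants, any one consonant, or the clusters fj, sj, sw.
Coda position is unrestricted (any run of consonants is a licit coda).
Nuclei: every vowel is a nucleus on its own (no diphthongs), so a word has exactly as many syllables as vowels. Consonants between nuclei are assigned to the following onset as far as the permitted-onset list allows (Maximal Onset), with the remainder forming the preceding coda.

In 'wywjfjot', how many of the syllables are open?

Vowels present: y, o; each is a nucleus, giving 2 syllables.
Between /y/ (V1) and /o/ (V2): cluster /wjfj/ — the longest permitted-onset suffix is /fj/; onset = /fj/, preceding coda = /wj/.
Result: wywj.fjot.
Classifying each syllable: /wywj/ (closed), /fjot/ (closed).
Open syllables: 0.

0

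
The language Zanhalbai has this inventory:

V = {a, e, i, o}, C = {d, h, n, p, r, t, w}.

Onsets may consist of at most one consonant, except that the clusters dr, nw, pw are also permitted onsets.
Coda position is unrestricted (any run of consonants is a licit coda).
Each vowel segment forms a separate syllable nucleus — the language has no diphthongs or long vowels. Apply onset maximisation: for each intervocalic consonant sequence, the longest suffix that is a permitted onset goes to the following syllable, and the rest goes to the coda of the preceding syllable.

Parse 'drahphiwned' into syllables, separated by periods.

drahp.hiw.ned

Nuclei (vowels): a, i, e → 3 syllables.
/a…i/ gap (V1→V2): /hph/; trying suffixes from longest down, /h/ is the first permitted one, so coda /hp/ | onset /h/.
/i…e/ gap (V2→V3): /wn/ — longest licit onset from the right is /n/, leaving /w/ as coda.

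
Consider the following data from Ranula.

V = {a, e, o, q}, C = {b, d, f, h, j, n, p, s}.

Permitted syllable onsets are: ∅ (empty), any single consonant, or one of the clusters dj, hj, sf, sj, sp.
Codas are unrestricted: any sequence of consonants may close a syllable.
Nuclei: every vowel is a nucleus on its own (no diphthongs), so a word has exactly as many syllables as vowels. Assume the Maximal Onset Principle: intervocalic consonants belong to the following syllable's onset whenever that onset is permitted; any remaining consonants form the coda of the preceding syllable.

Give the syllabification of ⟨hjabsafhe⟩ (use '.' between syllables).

hjab.saf.he

Nuclei (vowels): a, a, e → 3 syllables.
/a…a/ gap (V1→V2): cluster /bs/ — the longest permitted-onset suffix is /s/; onset = /s/, preceding coda = /b/.
/a…e/ gap (V2→V3): /fh/ splits as /f/ + /h/ (/h/ is the longest suffix that is a licit onset).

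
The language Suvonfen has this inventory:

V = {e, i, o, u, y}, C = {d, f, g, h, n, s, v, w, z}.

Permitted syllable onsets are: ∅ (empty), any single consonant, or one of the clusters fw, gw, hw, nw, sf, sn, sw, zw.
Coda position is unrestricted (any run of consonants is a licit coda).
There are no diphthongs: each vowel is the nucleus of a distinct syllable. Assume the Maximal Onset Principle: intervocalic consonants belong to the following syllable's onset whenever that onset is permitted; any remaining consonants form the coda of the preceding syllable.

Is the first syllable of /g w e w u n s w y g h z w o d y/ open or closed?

Vowels present: e, u, y, o, y; each is a nucleus, giving 5 syllables.
Between /e/ (V1) and /u/ (V2): /w/ is a single consonant, so it becomes the next onset.
Between /u/ (V2) and /y/ (V3): cluster /nsw/ — the longest permitted-onset suffix is /sw/; onset = /sw/, preceding coda = /n/.
Between /y/ (V3) and /o/ (V4): cluster /ghzw/ — the longest permitted-onset suffix is /zw/; onset = /zw/, preceding coda = /gh/.
Between /o/ (V4) and /y/ (V5): just /d/ — single C goes to the following onset.
Putting it together: gwe.wun.swygh.zwo.dy.
Syllable 1 is /gwe/; it ends in its nucleus with no coda, so it is open.

open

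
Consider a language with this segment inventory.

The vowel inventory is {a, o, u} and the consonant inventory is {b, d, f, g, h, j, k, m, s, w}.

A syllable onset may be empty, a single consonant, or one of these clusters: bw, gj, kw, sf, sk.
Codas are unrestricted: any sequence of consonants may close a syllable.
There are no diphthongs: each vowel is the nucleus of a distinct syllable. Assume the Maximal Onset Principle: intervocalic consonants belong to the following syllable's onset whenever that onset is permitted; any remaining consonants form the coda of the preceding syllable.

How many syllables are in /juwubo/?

3

The vowels are u, u, o — 3 nuclei, so 3 syllables.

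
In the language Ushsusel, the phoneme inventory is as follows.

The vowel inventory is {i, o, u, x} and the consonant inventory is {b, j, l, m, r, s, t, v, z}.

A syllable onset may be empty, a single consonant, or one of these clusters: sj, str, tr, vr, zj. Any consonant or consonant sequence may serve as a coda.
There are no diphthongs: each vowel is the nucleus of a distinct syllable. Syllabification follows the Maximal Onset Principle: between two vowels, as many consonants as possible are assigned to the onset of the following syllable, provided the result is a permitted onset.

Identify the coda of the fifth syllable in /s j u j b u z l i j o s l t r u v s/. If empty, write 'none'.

vs

Vowels present: u, u, i, o, u; each is a nucleus, giving 5 syllables.
Between /u/ (V1) and /u/ (V2): /jb/; trying suffixes from longest down, /b/ is the first permitted one, so coda /j/ | onset /b/.
Between /u/ (V2) and /i/ (V3): /zl/ — longest licit onset from the right is /l/, leaving /z/ as coda.
Between /i/ (V3) and /o/ (V4): /j/ is a single consonant, so it becomes the next onset.
Between /o/ (V4) and /u/ (V5): cluster /sltr/ — the longest permitted-onset suffix is /tr/; onset = /tr/, preceding coda = /sl/.
Putting it together: sjuj.buz.li.josl.truvs.
Syllable 5 is /truvs/: onset /tr/, nucleus /u/, coda /vs/.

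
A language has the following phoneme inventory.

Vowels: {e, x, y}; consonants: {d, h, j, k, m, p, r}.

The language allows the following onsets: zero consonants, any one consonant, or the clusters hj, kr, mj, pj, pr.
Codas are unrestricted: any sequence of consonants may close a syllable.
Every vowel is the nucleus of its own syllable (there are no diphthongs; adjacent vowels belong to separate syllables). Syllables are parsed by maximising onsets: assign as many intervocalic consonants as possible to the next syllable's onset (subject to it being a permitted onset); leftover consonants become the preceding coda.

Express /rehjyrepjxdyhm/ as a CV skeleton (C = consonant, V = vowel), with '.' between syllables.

The vowels are e, y, e, x, y — 5 nuclei, so 5 syllables.
σ1/σ2 boundary: /hj/ — entire cluster is a permitted onset → onset /hj/, coda ∅.
σ2/σ3 boundary: /r/ is a single consonant, so it becomes the next onset.
σ3/σ4 boundary: /pj/ — entire cluster is a permitted onset → onset /pj/, coda ∅.
σ4/σ5 boundary: just /d/ — single C goes to the following onset.
Putting it together: re.hjy.re.pjx.dyhm.
Mapping each syllable to C/V: /re/ → CV, /hjy/ → CCV, /re/ → CV, /pjx/ → CCV, /dyhm/ → CVCC.

CV.CCV.CV.CCV.CVCC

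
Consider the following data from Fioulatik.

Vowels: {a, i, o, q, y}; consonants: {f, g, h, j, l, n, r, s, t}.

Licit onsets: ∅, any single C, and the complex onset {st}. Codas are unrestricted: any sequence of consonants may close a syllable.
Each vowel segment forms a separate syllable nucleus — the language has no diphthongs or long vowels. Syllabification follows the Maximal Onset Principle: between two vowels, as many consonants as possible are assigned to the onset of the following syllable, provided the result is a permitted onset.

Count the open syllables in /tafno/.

Nuclei (vowels): a, o → 2 syllables.
V1 /a/ – V2 /o/: cluster /fn/ — the longest permitted-onset suffix is /n/; onset = /n/, preceding coda = /f/.
So the parse is taf.no.
Classifying each syllable: /taf/ (closed), /no/ (open).
Open syllables: 1.

1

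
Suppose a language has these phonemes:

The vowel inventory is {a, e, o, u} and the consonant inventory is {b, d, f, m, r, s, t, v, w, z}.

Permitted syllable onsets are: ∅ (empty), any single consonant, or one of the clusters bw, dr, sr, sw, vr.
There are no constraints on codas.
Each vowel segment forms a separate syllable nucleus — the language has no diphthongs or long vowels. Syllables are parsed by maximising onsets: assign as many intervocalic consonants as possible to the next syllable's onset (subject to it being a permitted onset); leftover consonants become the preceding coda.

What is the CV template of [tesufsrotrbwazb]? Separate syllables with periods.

CV.CVC.CCVCC.CCVCC

Nuclei (vowels): e, u, o, a → 4 syllables.
σ1/σ2 boundary: /s/ → onset of the next syllable (single consonants are always licit onsets).
σ2/σ3 boundary: /fsr/ — longest licit onset from the right is /sr/, leaving /f/ as coda.
σ3/σ4 boundary: /trbw/ — longest licit onset from the right is /bw/, leaving /tr/ as coda.
Putting it together: te.suf.srotr.bwazb.
Mapping each syllable to C/V: /te/ → CV, /suf/ → CVC, /srotr/ → CCVCC, /bwazb/ → CCVCC.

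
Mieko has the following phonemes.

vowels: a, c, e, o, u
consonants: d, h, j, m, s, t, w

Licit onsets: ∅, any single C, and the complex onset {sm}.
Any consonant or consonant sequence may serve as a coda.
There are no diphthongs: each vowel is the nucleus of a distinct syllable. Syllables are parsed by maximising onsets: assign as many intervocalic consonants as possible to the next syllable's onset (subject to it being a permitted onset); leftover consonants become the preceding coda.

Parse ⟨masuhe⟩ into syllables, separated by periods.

ma.su.he

The vowels are a, u, e — 3 nuclei, so 3 syllables.
Between /a/ (V1) and /u/ (V2): /s/ → onset of the next syllable (single consonants are always licit onsets).
Between /u/ (V2) and /e/ (V3): /h/ → onset of the next syllable (single consonants are always licit onsets).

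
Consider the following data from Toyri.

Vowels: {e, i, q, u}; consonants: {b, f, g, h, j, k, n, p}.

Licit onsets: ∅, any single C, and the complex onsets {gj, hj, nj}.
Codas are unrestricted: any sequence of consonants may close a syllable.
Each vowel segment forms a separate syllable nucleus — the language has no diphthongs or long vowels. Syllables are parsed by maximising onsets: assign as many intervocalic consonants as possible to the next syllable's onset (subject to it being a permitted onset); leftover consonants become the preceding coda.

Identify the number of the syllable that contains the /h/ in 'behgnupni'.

Vowels present: e, u, i; each is a nucleus, giving 3 syllables.
/e…u/ gap (V1→V2): /hgn/; trying suffixes from longest down, /n/ is the first permitted one, so coda /hg/ | onset /n/.
/u…i/ gap (V2→V3): /pn/; trying suffixes from longest down, /n/ is the first permitted one, so coda /p/ | onset /n/.
Result: behg.nup.ni.
The /h/ is in the coda of syllable 1 (/behg/).

1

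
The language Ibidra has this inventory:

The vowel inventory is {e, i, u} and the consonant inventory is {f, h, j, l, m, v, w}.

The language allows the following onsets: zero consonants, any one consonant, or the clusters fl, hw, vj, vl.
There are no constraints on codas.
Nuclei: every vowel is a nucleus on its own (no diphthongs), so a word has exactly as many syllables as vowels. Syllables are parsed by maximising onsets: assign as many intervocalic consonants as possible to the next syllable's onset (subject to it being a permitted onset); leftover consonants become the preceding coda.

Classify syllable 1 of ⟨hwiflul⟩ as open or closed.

open

The vowels are i, u — 2 nuclei, so 2 syllables.
Between /i/ (V1) and /u/ (V2): cluster /fl/ — /fl/ is itself a permitted onset, so the whole cluster goes right; preceding coda = ∅.
So the parse is hwi.flul.
Syllable 1 is /hwi/; it ends in its nucleus with no coda, so it is open.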